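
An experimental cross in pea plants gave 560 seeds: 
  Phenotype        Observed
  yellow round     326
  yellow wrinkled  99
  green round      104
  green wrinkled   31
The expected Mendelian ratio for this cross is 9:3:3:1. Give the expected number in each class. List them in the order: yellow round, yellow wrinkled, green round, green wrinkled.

Total ratio parts = 16. Expected numbers out of 560:
  yellow round: 560 × 9/16 = 315
  yellow wrinkled: 560 × 3/16 = 105
  green round: 560 × 3/16 = 105
  green wrinkled: 560 × 1/16 = 35

315, 105, 105, 35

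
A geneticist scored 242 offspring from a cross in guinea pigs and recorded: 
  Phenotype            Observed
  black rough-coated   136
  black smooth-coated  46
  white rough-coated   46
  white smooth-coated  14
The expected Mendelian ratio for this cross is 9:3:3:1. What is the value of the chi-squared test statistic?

The 9:3:3:1 ratio has 16 parts, so with N = 242 the expected counts are:
  black rough-coated: 242 × 9/16 = 136.125
  black smooth-coated: 242 × 3/16 = 45.375
  white rough-coated: 242 × 3/16 = 45.375
  white smooth-coated: 242 × 1/16 = 15.125
χ² = Σ (O − E)² / E
  black rough-coated: (136 − 136.125)² / 136.125 = 0.0001
  black smooth-coated: (46 − 45.375)² / 45.375 = 0.0086
  white rough-coated: (46 − 45.375)² / 45.375 = 0.0086
  white smooth-coated: (14 − 15.125)² / 15.125 = 0.0837
χ² = 0.0001 + 0.0086 + 0.0086 + 0.0837 = 0.101

0.101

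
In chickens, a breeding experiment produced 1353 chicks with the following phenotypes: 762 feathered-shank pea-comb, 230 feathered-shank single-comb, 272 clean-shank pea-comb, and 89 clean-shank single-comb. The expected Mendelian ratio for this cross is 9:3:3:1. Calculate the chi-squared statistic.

3.768

Under the 9:3:3:1 hypothesis (Σ ratio = 16, N = 1353):
  feathered-shank pea-comb: 1353 × 9/16 = 761.0625
  feathered-shank single-comb: 1353 × 3/16 = 253.6875
  clean-shank pea-comb: 1353 × 3/16 = 253.6875
  clean-shank single-comb: 1353 × 1/16 = 84.5625
χ² = Σ (O − E)² / E
  feathered-shank pea-comb: (762 − 761.0625)² / 761.0625 = 0.0012
  feathered-shank single-comb: (230 − 253.6875)² / 253.6875 = 2.2118
  clean-shank pea-comb: (272 − 253.6875)² / 253.6875 = 1.3219
  clean-shank single-comb: (89 − 84.5625)² / 84.5625 = 0.2329
χ² = 0.0012 + 2.2118 + 1.3219 + 0.2329 = 3.7678 ≈ 3.768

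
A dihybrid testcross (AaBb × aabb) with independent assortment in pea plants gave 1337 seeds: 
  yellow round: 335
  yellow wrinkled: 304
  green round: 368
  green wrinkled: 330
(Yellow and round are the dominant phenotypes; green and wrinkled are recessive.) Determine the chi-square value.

6.201

A dihybrid testcross with independent assortment gives a 1:1:1:1 ratio.
Expected counts for N = 1337 under a 1:1:1:1 ratio (total parts = 4):
  yellow round: 1337 × 1/4 = 334.25
  yellow wrinkled: 1337 × 1/4 = 334.25
  green round: 1337 × 1/4 = 334.25
  green wrinkled: 1337 × 1/4 = 334.25
χ² = Σ (O − E)² / E
  yellow round: (335 − 334.25)² / 334.25 = 0.0017
  yellow wrinkled: (304 − 334.25)² / 334.25 = 2.7377
  green round: (368 − 334.25)² / 334.25 = 3.4078
  green wrinkled: (330 − 334.25)² / 334.25 = 0.0540
χ² = 0.0017 + 2.7377 + 3.4078 + 0.0540 = 6.2012 ≈ 6.201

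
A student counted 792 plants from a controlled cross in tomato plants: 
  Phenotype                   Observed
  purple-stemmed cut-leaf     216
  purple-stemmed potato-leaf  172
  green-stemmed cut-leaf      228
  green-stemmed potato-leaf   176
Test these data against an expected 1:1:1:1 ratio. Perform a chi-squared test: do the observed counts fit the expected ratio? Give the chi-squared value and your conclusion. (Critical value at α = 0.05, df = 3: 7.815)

The 1:1:1:1 ratio has 4 parts, so with N = 792 the expected counts are:
  purple-stemmed cut-leaf: 792 × 1/4 = 198
  purple-stemmed potato-leaf: 792 × 1/4 = 198
  green-stemmed cut-leaf: 792 × 1/4 = 198
  green-stemmed potato-leaf: 792 × 1/4 = 198
χ² = Σ (O − E)² / E
  purple-stemmed cut-leaf: (216 − 198)² / 198 = 1.6364
  purple-stemmed potato-leaf: (172 − 198)² / 198 = 3.4141
  green-stemmed cut-leaf: (228 − 198)² / 198 = 4.5455
  green-stemmed potato-leaf: (176 − 198)² / 198 = 2.4444
χ² = 1.6364 + 3.4141 + 4.5455 + 2.4444 = 12.0404 ≈ 12.040
Degrees of freedom = 4 − 1 = 3; critical value at α = 0.05 is 7.815.
Since 12.040 > 7.815, we reject the null hypothesis — the data do not fit the 1:1:1:1 ratio.

12.040; not consistent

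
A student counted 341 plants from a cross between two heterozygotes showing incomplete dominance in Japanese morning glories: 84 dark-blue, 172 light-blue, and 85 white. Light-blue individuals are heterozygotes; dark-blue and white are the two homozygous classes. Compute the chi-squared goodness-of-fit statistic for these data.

With incomplete dominance, a heterozygote × heterozygote cross gives a 1:2:1 phenotypic ratio.
The 1:2:1 ratio has 4 parts, so with N = 341 the expected counts are:
  dark-blue: 341 × 1/4 = 85.25
  light-blue: 341 × 2/4 = 170.5
  white: 341 × 1/4 = 85.25
χ² = Σ (O − E)² / E
  dark-blue: (84 − 85.25)² / 85.25 = 0.0183
  light-blue: (172 − 170.5)² / 170.5 = 0.0132
  white: (85 − 85.25)² / 85.25 = 0.0007
χ² = 0.0183 + 0.0132 + 0.0007 = 0.0322 ≈ 0.032

0.032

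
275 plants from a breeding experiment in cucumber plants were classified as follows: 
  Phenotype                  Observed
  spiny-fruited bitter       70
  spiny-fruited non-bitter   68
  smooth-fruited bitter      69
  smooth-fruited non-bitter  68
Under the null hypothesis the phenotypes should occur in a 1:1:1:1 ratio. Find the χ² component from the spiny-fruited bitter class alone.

0.023

Total ratio parts = 4. Expected numbers out of 275:
  spiny-fruited bitter: 275 × 1/4 = 68.75
  spiny-fruited non-bitter: 275 × 1/4 = 68.75
  smooth-fruited bitter: 275 × 1/4 = 68.75
  smooth-fruited non-bitter: 275 × 1/4 = 68.75
Contribution of spiny-fruited bitter: (70 − 68.75)² / 68.75 = 0.0227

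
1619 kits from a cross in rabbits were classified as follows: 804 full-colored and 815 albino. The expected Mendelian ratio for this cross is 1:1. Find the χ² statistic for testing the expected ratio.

0.075

Under the 1:1 hypothesis (Σ ratio = 2, N = 1619):
  full-colored: 1619 × 1/2 = 809.5
  albino: 1619 × 1/2 = 809.5
χ² = Σ (O − E)² / E
  full-colored: (804 − 809.5)² / 809.5 = 0.0374
  albino: (815 − 809.5)² / 809.5 = 0.0374
χ² = 0.0374 + 0.0374 = 0.0748 ≈ 0.075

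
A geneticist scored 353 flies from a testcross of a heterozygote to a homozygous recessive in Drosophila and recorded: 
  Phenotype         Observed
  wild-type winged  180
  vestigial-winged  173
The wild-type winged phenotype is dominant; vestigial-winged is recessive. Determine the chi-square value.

A testcross of a heterozygote (Aa × aa) gives a 1:1 phenotypic ratio.
Expected counts for N = 353 under a 1:1 ratio (total parts = 2):
  wild-type winged: 353 × 1/2 = 176.5
  vestigial-winged: 353 × 1/2 = 176.5
χ² = Σ (O − E)² / E
  wild-type winged: (180 − 176.5)² / 176.5 = 0.0694
  vestigial-winged: (173 − 176.5)² / 176.5 = 0.0694
χ² = 0.0694 + 0.0694 = 0.1388 ≈ 0.139

0.139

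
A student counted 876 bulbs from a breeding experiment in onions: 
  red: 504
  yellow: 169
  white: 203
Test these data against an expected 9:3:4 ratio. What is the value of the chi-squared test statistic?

1.563

Expected counts for N = 876 under a 9:3:4 ratio (total parts = 16):
  red: 876 × 9/16 = 492.75
  yellow: 876 × 3/16 = 164.25
  white: 876 × 4/16 = 219
χ² = Σ (O − E)² / E
  red: (504 − 492.75)² / 492.75 = 0.2568
  yellow: (169 − 164.25)² / 164.25 = 0.1374
  white: (203 − 219)² / 219 = 1.1689
χ² = 0.2568 + 0.1374 + 1.1689 = 1.5631 ≈ 1.563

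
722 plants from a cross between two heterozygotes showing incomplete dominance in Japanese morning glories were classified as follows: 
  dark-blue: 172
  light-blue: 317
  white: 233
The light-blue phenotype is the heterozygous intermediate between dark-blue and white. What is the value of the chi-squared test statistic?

21.033

With incomplete dominance, a heterozygote × heterozygote cross gives a 1:2:1 phenotypic ratio.
Total ratio parts = 4. Expected numbers out of 722:
  dark-blue: 722 × 1/4 = 180.5
  light-blue: 722 × 2/4 = 361
  white: 722 × 1/4 = 180.5
χ² = Σ (O − E)² / E
  dark-blue: (172 − 180.5)² / 180.5 = 0.4003
  light-blue: (317 − 361)² / 361 = 5.3629
  white: (233 − 180.5)² / 180.5 = 15.2701
χ² = 0.4003 + 5.3629 + 15.2701 = 21.0333 ≈ 21.033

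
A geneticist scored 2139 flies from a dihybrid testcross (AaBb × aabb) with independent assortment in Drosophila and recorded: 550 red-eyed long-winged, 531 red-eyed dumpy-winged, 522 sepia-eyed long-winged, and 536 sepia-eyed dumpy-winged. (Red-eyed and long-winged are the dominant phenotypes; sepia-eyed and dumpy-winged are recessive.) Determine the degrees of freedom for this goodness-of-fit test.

3

A dihybrid testcross with independent assortment gives a 1:1:1:1 ratio.
A goodness-of-fit test with 4 phenotype classes has df = 4 − 1 = 3.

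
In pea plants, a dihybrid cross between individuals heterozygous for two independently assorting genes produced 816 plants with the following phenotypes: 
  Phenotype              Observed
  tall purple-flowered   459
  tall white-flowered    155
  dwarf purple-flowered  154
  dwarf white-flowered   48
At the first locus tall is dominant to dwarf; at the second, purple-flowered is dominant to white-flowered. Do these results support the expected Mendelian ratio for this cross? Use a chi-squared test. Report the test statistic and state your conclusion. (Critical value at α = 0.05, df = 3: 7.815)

A dihybrid F₂ with independent assortment and complete dominance at both loci gives a 9:3:3:1 phenotypic ratio.
The 9:3:3:1 ratio has 16 parts, so with N = 816 the expected counts are:
  tall purple-flowered: 816 × 9/16 = 459
  tall white-flowered: 816 × 3/16 = 153
  dwarf purple-flowered: 816 × 3/16 = 153
  dwarf white-flowered: 816 × 1/16 = 51
χ² = Σ (O − E)² / E
  tall purple-flowered: (459 − 459)² / 459 = 0.0000
  tall white-flowered: (155 − 153)² / 153 = 0.0261
  dwarf purple-flowered: (154 − 153)² / 153 = 0.0065
  dwarf white-flowered: (48 − 51)² / 51 = 0.1765
χ² = 0.0000 + 0.0261 + 0.0065 + 0.1765 = 0.2091 ≈ 0.209
Degrees of freedom = 4 − 1 = 3; critical value at α = 0.05 is 7.815.
Since 0.209 < 7.815, we fail to reject the null hypothesis — the data are consistent with the 9:3:3:1 ratio.

0.209; consistent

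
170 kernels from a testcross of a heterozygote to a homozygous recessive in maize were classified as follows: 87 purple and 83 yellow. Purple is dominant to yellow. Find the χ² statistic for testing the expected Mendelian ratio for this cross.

0.094

A testcross of a heterozygote (Aa × aa) gives a 1:1 phenotypic ratio.
The 1:1 ratio has 2 parts, so with N = 170 the expected counts are:
  purple: 170 × 1/2 = 85
  yellow: 170 × 1/2 = 85
χ² = Σ (O − E)² / E
  purple: (87 − 85)² / 85 = 0.0471
  yellow: (83 − 85)² / 85 = 0.0471
χ² = 0.0471 + 0.0471 = 0.0942 ≈ 0.094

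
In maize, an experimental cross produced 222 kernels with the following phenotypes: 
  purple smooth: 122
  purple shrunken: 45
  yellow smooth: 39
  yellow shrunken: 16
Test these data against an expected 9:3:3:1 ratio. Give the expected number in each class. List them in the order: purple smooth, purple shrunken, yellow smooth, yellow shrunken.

124.875, 41.625, 41.625, 13.875

The 9:3:3:1 ratio has 16 parts, so with N = 222 the expected counts are:
  purple smooth: 222 × 9/16 = 124.875
  purple shrunken: 222 × 3/16 = 41.625
  yellow smooth: 222 × 3/16 = 41.625
  yellow shrunken: 222 × 1/16 = 13.875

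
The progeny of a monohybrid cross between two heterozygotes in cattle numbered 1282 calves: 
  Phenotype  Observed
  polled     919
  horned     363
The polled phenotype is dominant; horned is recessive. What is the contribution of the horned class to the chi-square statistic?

For a monohybrid cross between heterozygotes with complete dominance, the expected phenotypic ratio is 3:1.
Under the 3:1 hypothesis (Σ ratio = 4, N = 1282):
  polled: 1282 × 3/4 = 961.5
  horned: 1282 × 1/4 = 320.5
Contribution of horned: (363 − 320.5)² / 320.5 = 5.6357

5.636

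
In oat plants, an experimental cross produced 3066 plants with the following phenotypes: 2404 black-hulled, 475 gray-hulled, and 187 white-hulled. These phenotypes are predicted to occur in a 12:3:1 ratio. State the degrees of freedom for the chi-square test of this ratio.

A goodness-of-fit test with 3 phenotype classes has df = 3 − 1 = 2.

2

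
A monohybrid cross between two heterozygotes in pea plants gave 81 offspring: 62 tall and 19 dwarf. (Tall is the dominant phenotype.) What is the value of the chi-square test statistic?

0.103

For a monohybrid cross between heterozygotes with complete dominance, the expected phenotypic ratio is 3:1.
Expected counts for N = 81 under a 3:1 ratio (total parts = 4):
  tall: 81 × 3/4 = 60.75
  dwarf: 81 × 1/4 = 20.25
χ² = Σ (O − E)² / E
  tall: (62 − 60.75)² / 60.75 = 0.0257
  dwarf: (19 − 20.25)² / 20.25 = 0.0772
χ² = 0.0257 + 0.0772 = 0.1029 ≈ 0.103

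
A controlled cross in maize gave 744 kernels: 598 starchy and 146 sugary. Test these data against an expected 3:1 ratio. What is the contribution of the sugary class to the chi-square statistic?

8.602

The 3:1 ratio has 4 parts, so with N = 744 the expected counts are:
  starchy: 744 × 3/4 = 558
  sugary: 744 × 1/4 = 186
Contribution of sugary: (146 − 186)² / 186 = 8.6022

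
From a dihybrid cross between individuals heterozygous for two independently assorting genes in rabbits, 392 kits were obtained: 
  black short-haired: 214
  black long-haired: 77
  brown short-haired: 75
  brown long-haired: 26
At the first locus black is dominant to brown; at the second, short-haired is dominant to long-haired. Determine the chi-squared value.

0.481

A dihybrid F₂ with independent assortment and complete dominance at both loci gives a 9:3:3:1 phenotypic ratio.
The 9:3:3:1 ratio has 16 parts, so with N = 392 the expected counts are:
  black short-haired: 392 × 9/16 = 220.5
  black long-haired: 392 × 3/16 = 73.5
  brown short-haired: 392 × 3/16 = 73.5
  brown long-haired: 392 × 1/16 = 24.5
χ² = Σ (O − E)² / E
  black short-haired: (214 − 220.5)² / 220.5 = 0.1916
  black long-haired: (77 − 73.5)² / 73.5 = 0.1667
  brown short-haired: (75 − 73.5)² / 73.5 = 0.0306
  brown long-haired: (26 − 24.5)² / 24.5 = 0.0918
χ² = 0.1916 + 0.1667 + 0.0306 + 0.0918 = 0.4807 ≈ 0.481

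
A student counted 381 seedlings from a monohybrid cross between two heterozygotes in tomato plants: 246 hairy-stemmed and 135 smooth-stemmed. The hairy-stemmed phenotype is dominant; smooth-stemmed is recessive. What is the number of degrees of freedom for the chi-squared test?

For a monohybrid cross between heterozygotes with complete dominance, the expected phenotypic ratio is 3:1.
A goodness-of-fit test with 2 phenotype classes has df = 2 − 1 = 1.

1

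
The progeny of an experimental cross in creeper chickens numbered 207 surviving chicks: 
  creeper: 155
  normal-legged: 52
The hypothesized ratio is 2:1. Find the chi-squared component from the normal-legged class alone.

4.188

Under the 2:1 hypothesis (Σ ratio = 3, N = 207):
  creeper: 207 × 2/3 = 138
  normal-legged: 207 × 1/3 = 69
Contribution of normal-legged: (52 − 69)² / 69 = 4.1884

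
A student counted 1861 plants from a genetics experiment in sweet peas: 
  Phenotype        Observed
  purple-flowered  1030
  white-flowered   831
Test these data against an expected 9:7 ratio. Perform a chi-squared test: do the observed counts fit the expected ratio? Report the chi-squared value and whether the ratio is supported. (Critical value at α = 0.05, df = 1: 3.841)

0.617; consistent

Expected counts for N = 1861 under a 9:7 ratio (total parts = 16):
  purple-flowered: 1861 × 9/16 = 1046.8125
  white-flowered: 1861 × 7/16 = 814.1875
χ² = Σ (O − E)² / E
  purple-flowered: (1030 − 1046.8125)² / 1046.8125 = 0.2700
  white-flowered: (831 − 814.1875)² / 814.1875 = 0.3472
χ² = 0.2700 + 0.3472 = 0.6172 ≈ 0.617
Degrees of freedom = 2 − 1 = 1; critical value at α = 0.05 is 3.841.
Since 0.617 < 3.841, we fail to reject the null hypothesis — the data are consistent with the 9:7 ratio.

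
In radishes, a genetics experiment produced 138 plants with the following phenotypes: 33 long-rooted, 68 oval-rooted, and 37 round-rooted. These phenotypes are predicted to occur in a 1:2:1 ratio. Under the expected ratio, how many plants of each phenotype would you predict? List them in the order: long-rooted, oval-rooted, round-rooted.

Under the 1:2:1 hypothesis (Σ ratio = 4, N = 138):
  long-rooted: 138 × 1/4 = 34.5
  oval-rooted: 138 × 2/4 = 69
  round-rooted: 138 × 1/4 = 34.5

34.5, 69, 34.5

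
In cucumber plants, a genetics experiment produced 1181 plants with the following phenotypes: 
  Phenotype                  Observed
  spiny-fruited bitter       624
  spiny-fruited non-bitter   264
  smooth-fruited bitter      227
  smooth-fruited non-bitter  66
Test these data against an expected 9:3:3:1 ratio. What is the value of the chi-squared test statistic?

11.594

The 9:3:3:1 ratio has 16 parts, so with N = 1181 the expected counts are:
  spiny-fruited bitter: 1181 × 9/16 = 664.3125
  spiny-fruited non-bitter: 1181 × 3/16 = 221.4375
  smooth-fruited bitter: 1181 × 3/16 = 221.4375
  smooth-fruited non-bitter: 1181 × 1/16 = 73.8125
χ² = Σ (O − E)² / E
  spiny-fruited bitter: (624 − 664.3125)² / 664.3125 = 2.4463
  spiny-fruited non-bitter: (264 − 221.4375)² / 221.4375 = 8.1809
  smooth-fruited bitter: (227 − 221.4375)² / 221.4375 = 0.1397
  smooth-fruited non-bitter: (66 − 73.8125)² / 73.8125 = 0.8269
χ² = 2.4463 + 8.1809 + 0.1397 + 0.8269 = 11.5938 ≈ 11.594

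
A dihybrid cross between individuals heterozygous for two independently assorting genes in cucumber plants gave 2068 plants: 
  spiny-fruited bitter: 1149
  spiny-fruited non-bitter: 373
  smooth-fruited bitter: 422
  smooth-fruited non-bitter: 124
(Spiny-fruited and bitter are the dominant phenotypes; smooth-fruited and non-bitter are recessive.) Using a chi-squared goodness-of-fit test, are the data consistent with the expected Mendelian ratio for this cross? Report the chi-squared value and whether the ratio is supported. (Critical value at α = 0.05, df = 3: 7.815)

A dihybrid F₂ with independent assortment and complete dominance at both loci gives a 9:3:3:1 phenotypic ratio.
Under the 9:3:3:1 hypothesis (Σ ratio = 16, N = 2068):
  spiny-fruited bitter: 2068 × 9/16 = 1163.25
  spiny-fruited non-bitter: 2068 × 3/16 = 387.75
  smooth-fruited bitter: 2068 × 3/16 = 387.75
  smooth-fruited non-bitter: 2068 × 1/16 = 129.25
χ² = Σ (O − E)² / E
  spiny-fruited bitter: (1149 − 1163.25)² / 1163.25 = 0.1746
  spiny-fruited non-bitter: (373 − 387.75)² / 387.75 = 0.5611
  smooth-fruited bitter: (422 − 387.75)² / 387.75 = 3.0253
  smooth-fruited non-bitter: (124 − 129.25)² / 129.25 = 0.2132
χ² = 0.1746 + 0.5611 + 3.0253 + 0.2132 = 3.9742 ≈ 3.974
Degrees of freedom = 4 − 1 = 3; critical value at α = 0.05 is 7.815.
Since 3.974 < 7.815, we fail to reject the null hypothesis — the data are consistent with the 9:3:3:1 ratio.

3.974; consistent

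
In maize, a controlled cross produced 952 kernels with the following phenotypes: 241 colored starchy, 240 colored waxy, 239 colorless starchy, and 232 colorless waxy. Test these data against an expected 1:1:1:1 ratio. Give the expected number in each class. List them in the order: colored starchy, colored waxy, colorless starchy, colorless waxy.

The 1:1:1:1 ratio has 4 parts, so with N = 952 the expected counts are:
  colored starchy: 952 × 1/4 = 238
  colored waxy: 952 × 1/4 = 238
  colorless starchy: 952 × 1/4 = 238
  colorless waxy: 952 × 1/4 = 238

238, 238, 238, 238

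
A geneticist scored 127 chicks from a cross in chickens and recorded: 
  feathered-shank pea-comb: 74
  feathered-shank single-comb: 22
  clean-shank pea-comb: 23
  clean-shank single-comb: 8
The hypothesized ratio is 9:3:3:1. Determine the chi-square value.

Total ratio parts = 16. Expected numbers out of 127:
  feathered-shank pea-comb: 127 × 9/16 = 71.4375
  feathered-shank single-comb: 127 × 3/16 = 23.8125
  clean-shank pea-comb: 127 × 3/16 = 23.8125
  clean-shank single-comb: 127 × 1/16 = 7.9375
χ² = Σ (O − E)² / E
  feathered-shank pea-comb: (74 − 71.4375)² / 71.4375 = 0.0919
  feathered-shank single-comb: (22 − 23.8125)² / 23.8125 = 0.1380
  clean-shank pea-comb: (23 − 23.8125)² / 23.8125 = 0.0277
  clean-shank single-comb: (8 − 7.9375)² / 7.9375 = 0.0005
χ² = 0.0919 + 0.1380 + 0.0277 + 0.0005 = 0.2581 ≈ 0.258

0.258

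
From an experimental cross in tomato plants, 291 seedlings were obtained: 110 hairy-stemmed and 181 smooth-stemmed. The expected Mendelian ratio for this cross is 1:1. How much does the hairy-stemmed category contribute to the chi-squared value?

Total ratio parts = 2. Expected numbers out of 291:
  hairy-stemmed: 291 × 1/2 = 145.5
  smooth-stemmed: 291 × 1/2 = 145.5
Contribution of hairy-stemmed: (110 − 145.5)² / 145.5 = 8.6615

8.662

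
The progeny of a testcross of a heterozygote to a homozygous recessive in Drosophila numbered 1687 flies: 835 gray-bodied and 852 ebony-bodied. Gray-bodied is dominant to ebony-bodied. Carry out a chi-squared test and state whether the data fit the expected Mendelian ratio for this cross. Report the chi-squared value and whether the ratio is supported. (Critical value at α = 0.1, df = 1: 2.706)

0.171; consistent

A testcross of a heterozygote (Aa × aa) gives a 1:1 phenotypic ratio.
Total ratio parts = 2. Expected numbers out of 1687:
  gray-bodied: 1687 × 1/2 = 843.5
  ebony-bodied: 1687 × 1/2 = 843.5
χ² = Σ (O − E)² / E
  gray-bodied: (835 − 843.5)² / 843.5 = 0.0857
  ebony-bodied: (852 − 843.5)² / 843.5 = 0.0857
χ² = 0.0857 + 0.0857 = 0.1714 ≈ 0.171
Degrees of freedom = 2 − 1 = 1; critical value at α = 0.1 is 2.706.
Since 0.171 < 2.706, we fail to reject the null hypothesis — the data are consistent with the 1:1 ratio.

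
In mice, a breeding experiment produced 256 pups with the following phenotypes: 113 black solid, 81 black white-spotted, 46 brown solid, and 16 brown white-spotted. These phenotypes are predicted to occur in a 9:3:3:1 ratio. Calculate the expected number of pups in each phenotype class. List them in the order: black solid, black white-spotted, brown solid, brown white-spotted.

The 9:3:3:1 ratio has 16 parts, so with N = 256 the expected counts are:
  black solid: 256 × 9/16 = 144
  black white-spotted: 256 × 3/16 = 48
  brown solid: 256 × 3/16 = 48
  brown white-spotted: 256 × 1/16 = 16

144, 48, 48, 16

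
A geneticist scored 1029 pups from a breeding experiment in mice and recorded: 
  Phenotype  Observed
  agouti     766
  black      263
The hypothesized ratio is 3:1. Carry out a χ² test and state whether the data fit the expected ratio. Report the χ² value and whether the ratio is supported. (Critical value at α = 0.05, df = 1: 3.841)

0.171; consistent

Total ratio parts = 4. Expected numbers out of 1029:
  agouti: 1029 × 3/4 = 771.75
  black: 1029 × 1/4 = 257.25
χ² = Σ (O − E)² / E
  agouti: (766 − 771.75)² / 771.75 = 0.0428
  black: (263 − 257.25)² / 257.25 = 0.1285
χ² = 0.0428 + 0.1285 = 0.1713 ≈ 0.171
Degrees of freedom = 2 − 1 = 1; critical value at α = 0.05 is 3.841.
Since 0.171 < 3.841, we fail to reject the null hypothesis — the data are consistent with the 3:1 ratio.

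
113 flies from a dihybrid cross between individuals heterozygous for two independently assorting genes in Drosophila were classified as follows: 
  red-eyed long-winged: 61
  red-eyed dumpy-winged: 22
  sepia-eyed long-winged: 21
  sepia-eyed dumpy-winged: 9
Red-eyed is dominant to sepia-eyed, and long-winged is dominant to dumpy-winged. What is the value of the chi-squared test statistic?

A dihybrid F₂ with independent assortment and complete dominance at both loci gives a 9:3:3:1 phenotypic ratio.
Under the 9:3:3:1 hypothesis (Σ ratio = 16, N = 113):
  red-eyed long-winged: 113 × 9/16 = 63.5625
  red-eyed dumpy-winged: 113 × 3/16 = 21.1875
  sepia-eyed long-winged: 113 × 3/16 = 21.1875
  sepia-eyed dumpy-winged: 113 × 1/16 = 7.0625
χ² = Σ (O − E)² / E
  red-eyed long-winged: (61 − 63.5625)² / 63.5625 = 0.1033
  red-eyed dumpy-winged: (22 − 21.1875)² / 21.1875 = 0.0312
  sepia-eyed long-winged: (21 − 21.1875)² / 21.1875 = 0.0017
  sepia-eyed dumpy-winged: (9 − 7.0625)² / 7.0625 = 0.5315
χ² = 0.1033 + 0.0312 + 0.0017 + 0.5315 = 0.6677 ≈ 0.668

0.668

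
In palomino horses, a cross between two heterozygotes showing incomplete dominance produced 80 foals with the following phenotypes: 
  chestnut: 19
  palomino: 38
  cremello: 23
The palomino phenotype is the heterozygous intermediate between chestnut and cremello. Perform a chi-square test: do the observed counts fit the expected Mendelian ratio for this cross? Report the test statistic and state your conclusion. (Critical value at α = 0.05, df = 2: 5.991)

With incomplete dominance, a heterozygote × heterozygote cross gives a 1:2:1 phenotypic ratio.
The 1:2:1 ratio has 4 parts, so with N = 80 the expected counts are:
  chestnut: 80 × 1/4 = 20
  palomino: 80 × 2/4 = 40
  cremello: 80 × 1/4 = 20
χ² = Σ (O − E)² / E
  chestnut: (19 − 20)² / 20 = 0.0500
  palomino: (38 − 40)² / 40 = 0.1000
  cremello: (23 − 20)² / 20 = 0.4500
χ² = 0.0500 + 0.1000 + 0.4500 = 0.600
Degrees of freedom = 3 − 1 = 2; critical value at α = 0.05 is 5.991.
Since 0.600 < 5.991, we fail to reject the null hypothesis — the data are consistent with the 1:2:1 ratio.

0.600; consistent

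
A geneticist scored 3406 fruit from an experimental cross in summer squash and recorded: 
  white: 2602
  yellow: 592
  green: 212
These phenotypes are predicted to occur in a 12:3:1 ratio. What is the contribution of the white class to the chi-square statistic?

Under the 12:3:1 hypothesis (Σ ratio = 16, N = 3406):
  white: 3406 × 12/16 = 2554.5
  yellow: 3406 × 3/16 = 638.625
  green: 3406 × 1/16 = 212.875
Contribution of white: (2602 − 2554.5)² / 2554.5 = 0.8832

0.883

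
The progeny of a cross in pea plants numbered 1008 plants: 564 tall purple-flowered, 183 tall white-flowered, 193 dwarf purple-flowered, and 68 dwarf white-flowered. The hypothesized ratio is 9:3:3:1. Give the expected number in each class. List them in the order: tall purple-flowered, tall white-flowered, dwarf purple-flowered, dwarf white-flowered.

567, 189, 189, 63

The 9:3:3:1 ratio has 16 parts, so with N = 1008 the expected counts are:
  tall purple-flowered: 1008 × 9/16 = 567
  tall white-flowered: 1008 × 3/16 = 189
  dwarf purple-flowered: 1008 × 3/16 = 189
  dwarf white-flowered: 1008 × 1/16 = 63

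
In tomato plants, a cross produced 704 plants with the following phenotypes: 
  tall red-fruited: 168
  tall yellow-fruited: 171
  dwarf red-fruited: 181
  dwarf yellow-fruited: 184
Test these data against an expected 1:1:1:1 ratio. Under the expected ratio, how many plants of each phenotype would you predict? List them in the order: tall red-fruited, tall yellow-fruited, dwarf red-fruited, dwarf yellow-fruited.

Expected counts for N = 704 under a 1:1:1:1 ratio (total parts = 4):
  tall red-fruited: 704 × 1/4 = 176
  tall yellow-fruited: 704 × 1/4 = 176
  dwarf red-fruited: 704 × 1/4 = 176
  dwarf yellow-fruited: 704 × 1/4 = 176

176, 176, 176, 176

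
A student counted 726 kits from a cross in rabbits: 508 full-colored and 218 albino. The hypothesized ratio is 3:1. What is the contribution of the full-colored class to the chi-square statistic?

The 3:1 ratio has 4 parts, so with N = 726 the expected counts are:
  full-colored: 726 × 3/4 = 544.5
  albino: 726 × 1/4 = 181.5
Contribution of full-colored: (508 − 544.5)² / 544.5 = 2.4467

2.447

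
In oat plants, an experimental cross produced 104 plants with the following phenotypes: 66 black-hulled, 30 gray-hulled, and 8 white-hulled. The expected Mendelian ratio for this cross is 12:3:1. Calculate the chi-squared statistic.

The 12:3:1 ratio has 16 parts, so with N = 104 the expected counts are:
  black-hulled: 104 × 12/16 = 78
  gray-hulled: 104 × 3/16 = 19.5
  white-hulled: 104 × 1/16 = 6.5
χ² = Σ (O − E)² / E
  black-hulled: (66 − 78)² / 78 = 1.8462
  gray-hulled: (30 − 19.5)² / 19.5 = 5.6538
  white-hulled: (8 − 6.5)² / 6.5 = 0.3462
χ² = 1.8462 + 5.6538 + 0.3462 = 7.8462 ≈ 7.846

7.846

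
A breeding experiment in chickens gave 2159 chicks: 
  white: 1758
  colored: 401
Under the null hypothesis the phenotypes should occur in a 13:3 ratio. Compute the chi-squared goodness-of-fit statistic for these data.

Total ratio parts = 16. Expected numbers out of 2159:
  white: 2159 × 13/16 = 1754.1875
  colored: 2159 × 3/16 = 404.8125
χ² = Σ (O − E)² / E
  white: (1758 − 1754.1875)² / 1754.1875 = 0.0083
  colored: (401 − 404.8125)² / 404.8125 = 0.0359
χ² = 0.0083 + 0.0359 = 0.0442 ≈ 0.044

0.044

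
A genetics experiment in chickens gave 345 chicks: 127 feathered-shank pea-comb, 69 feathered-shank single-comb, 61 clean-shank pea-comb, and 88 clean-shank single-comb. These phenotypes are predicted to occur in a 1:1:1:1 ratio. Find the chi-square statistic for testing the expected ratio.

Total ratio parts = 4. Expected numbers out of 345:
  feathered-shank pea-comb: 345 × 1/4 = 86.25
  feathered-shank single-comb: 345 × 1/4 = 86.25
  clean-shank pea-comb: 345 × 1/4 = 86.25
  clean-shank single-comb: 345 × 1/4 = 86.25
χ² = Σ (O − E)² / E
  feathered-shank pea-comb: (127 − 86.25)² / 86.25 = 19.2529
  feathered-shank single-comb: (69 − 86.25)² / 86.25 = 3.4500
  clean-shank pea-comb: (61 − 86.25)² / 86.25 = 7.3920
  clean-shank single-comb: (88 − 86.25)² / 86.25 = 0.0355
χ² = 19.2529 + 3.4500 + 7.3920 + 0.0355 = 30.1304 ≈ 30.130

30.130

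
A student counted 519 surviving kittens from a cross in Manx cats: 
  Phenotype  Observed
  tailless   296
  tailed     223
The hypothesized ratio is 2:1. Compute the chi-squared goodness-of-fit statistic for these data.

21.676

The 2:1 ratio has 3 parts, so with N = 519 the expected counts are:
  tailless: 519 × 2/3 = 346
  tailed: 519 × 1/3 = 173
χ² = Σ (O − E)² / E
  tailless: (296 − 346)² / 346 = 7.2254
  tailed: (223 − 173)² / 173 = 14.4509
χ² = 7.2254 + 14.4509 = 21.6763 ≈ 21.676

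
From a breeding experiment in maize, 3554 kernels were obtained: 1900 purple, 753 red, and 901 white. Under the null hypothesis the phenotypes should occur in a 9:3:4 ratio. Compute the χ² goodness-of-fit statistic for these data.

16.352

Under the 9:3:4 hypothesis (Σ ratio = 16, N = 3554):
  purple: 3554 × 9/16 = 1999.125
  red: 3554 × 3/16 = 666.375
  white: 3554 × 4/16 = 888.5
χ² = Σ (O − E)² / E
  purple: (1900 − 1999.125)² / 1999.125 = 4.9150
  red: (753 − 666.375)² / 666.375 = 11.2608
  white: (901 − 888.5)² / 888.5 = 0.1759
χ² = 4.9150 + 11.2608 + 0.1759 = 16.3517 ≈ 16.352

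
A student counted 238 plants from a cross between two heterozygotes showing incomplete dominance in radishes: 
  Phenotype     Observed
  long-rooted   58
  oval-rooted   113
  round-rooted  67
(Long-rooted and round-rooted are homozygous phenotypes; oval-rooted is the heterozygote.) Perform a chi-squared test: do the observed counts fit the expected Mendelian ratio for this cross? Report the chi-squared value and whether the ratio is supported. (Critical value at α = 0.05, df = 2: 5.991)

1.286; consistent

With incomplete dominance, a heterozygote × heterozygote cross gives a 1:2:1 phenotypic ratio.
Total ratio parts = 4. Expected numbers out of 238:
  long-rooted: 238 × 1/4 = 59.5
  oval-rooted: 238 × 2/4 = 119
  round-rooted: 238 × 1/4 = 59.5
χ² = Σ (O − E)² / E
  long-rooted: (58 − 59.5)² / 59.5 = 0.0378
  oval-rooted: (113 − 119)² / 119 = 0.3025
  round-rooted: (67 − 59.5)² / 59.5 = 0.9454
χ² = 0.0378 + 0.3025 + 0.9454 = 1.2857 ≈ 1.286
Degrees of freedom = 3 − 1 = 2; critical value at α = 0.05 is 5.991.
Since 1.286 < 5.991, we fail to reject the null hypothesis — the data are consistent with the 1:2:1 ratio.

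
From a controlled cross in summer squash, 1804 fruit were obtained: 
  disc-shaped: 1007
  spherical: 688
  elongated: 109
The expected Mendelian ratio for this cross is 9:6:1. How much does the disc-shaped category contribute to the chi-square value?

Under the 9:6:1 hypothesis (Σ ratio = 16, N = 1804):
  disc-shaped: 1804 × 9/16 = 1014.75
  spherical: 1804 × 6/16 = 676.5
  elongated: 1804 × 1/16 = 112.75
Contribution of disc-shaped: (1007 − 1014.75)² / 1014.75 = 0.0592

0.059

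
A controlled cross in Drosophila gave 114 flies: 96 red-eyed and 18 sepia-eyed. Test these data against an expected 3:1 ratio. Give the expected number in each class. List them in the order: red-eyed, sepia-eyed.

The 3:1 ratio has 4 parts, so with N = 114 the expected counts are:
  red-eyed: 114 × 3/4 = 85.5
  sepia-eyed: 114 × 1/4 = 28.5

85.5, 28.5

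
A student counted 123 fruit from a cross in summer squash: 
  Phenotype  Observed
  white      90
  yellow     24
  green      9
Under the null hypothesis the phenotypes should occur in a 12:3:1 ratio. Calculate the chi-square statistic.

0.317

The 12:3:1 ratio has 16 parts, so with N = 123 the expected counts are:
  white: 123 × 12/16 = 92.25
  yellow: 123 × 3/16 = 23.0625
  green: 123 × 1/16 = 7.6875
χ² = Σ (O − E)² / E
  white: (90 − 92.25)² / 92.25 = 0.0549
  yellow: (24 − 23.0625)² / 23.0625 = 0.0381
  green: (9 − 7.6875)² / 7.6875 = 0.2241
χ² = 0.0549 + 0.0381 + 0.2241 = 0.3171 ≈ 0.317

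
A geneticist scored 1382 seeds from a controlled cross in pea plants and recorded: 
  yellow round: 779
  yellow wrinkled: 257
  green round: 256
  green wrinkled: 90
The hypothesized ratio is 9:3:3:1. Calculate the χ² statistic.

The 9:3:3:1 ratio has 16 parts, so with N = 1382 the expected counts are:
  yellow round: 1382 × 9/16 = 777.375
  yellow wrinkled: 1382 × 3/16 = 259.125
  green round: 1382 × 3/16 = 259.125
  green wrinkled: 1382 × 1/16 = 86.375
χ² = Σ (O − E)² / E
  yellow round: (779 − 777.375)² / 777.375 = 0.0034
  yellow wrinkled: (257 − 259.125)² / 259.125 = 0.0174
  green round: (256 − 259.125)² / 259.125 = 0.0377
  green wrinkled: (90 − 86.375)² / 86.375 = 0.1521
χ² = 0.0034 + 0.0174 + 0.0377 + 0.1521 = 0.2106 ≈ 0.211

0.211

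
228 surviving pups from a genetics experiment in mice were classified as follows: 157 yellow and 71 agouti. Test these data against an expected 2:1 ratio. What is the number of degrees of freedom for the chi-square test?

A goodness-of-fit test with 2 phenotype classes has df = 2 − 1 = 1.

1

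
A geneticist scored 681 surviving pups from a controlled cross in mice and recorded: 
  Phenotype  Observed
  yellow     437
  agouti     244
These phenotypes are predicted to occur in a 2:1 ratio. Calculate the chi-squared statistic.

1.910

Under the 2:1 hypothesis (Σ ratio = 3, N = 681):
  yellow: 681 × 2/3 = 454
  agouti: 681 × 1/3 = 227
χ² = Σ (O − E)² / E
  yellow: (437 − 454)² / 454 = 0.6366
  agouti: (244 − 227)² / 227 = 1.2731
χ² = 0.6366 + 1.2731 = 1.9097 ≈ 1.910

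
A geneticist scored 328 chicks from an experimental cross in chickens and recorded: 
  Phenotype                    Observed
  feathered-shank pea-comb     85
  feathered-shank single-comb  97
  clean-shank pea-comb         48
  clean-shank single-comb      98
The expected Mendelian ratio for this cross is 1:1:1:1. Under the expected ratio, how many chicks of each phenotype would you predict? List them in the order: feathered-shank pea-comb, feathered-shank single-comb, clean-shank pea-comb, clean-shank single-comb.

82, 82, 82, 82

The 1:1:1:1 ratio has 4 parts, so with N = 328 the expected counts are:
  feathered-shank pea-comb: 328 × 1/4 = 82
  feathered-shank single-comb: 328 × 1/4 = 82
  clean-shank pea-comb: 328 × 1/4 = 82
  clean-shank single-comb: 328 × 1/4 = 82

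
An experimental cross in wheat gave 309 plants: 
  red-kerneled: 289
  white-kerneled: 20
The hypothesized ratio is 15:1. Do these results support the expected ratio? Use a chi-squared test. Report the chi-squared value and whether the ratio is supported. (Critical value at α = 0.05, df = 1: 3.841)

Expected counts for N = 309 under a 15:1 ratio (total parts = 16):
  red-kerneled: 309 × 15/16 = 289.6875
  white-kerneled: 309 × 1/16 = 19.3125
χ² = Σ (O − E)² / E
  red-kerneled: (289 − 289.6875)² / 289.6875 = 0.0016
  white-kerneled: (20 − 19.3125)² / 19.3125 = 0.0245
χ² = 0.0016 + 0.0245 = 0.0261 ≈ 0.026
Degrees of freedom = 2 − 1 = 1; critical value at α = 0.05 is 3.841.
Since 0.026 < 3.841, we fail to reject the null hypothesis — the data are consistent with the 15:1 ratio.

0.026; consistent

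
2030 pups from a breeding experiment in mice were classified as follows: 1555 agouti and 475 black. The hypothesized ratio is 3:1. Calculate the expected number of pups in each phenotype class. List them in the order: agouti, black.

Under the 3:1 hypothesis (Σ ratio = 4, N = 2030):
  agouti: 2030 × 3/4 = 1522.5
  black: 2030 × 1/4 = 507.5

1522.5, 507.5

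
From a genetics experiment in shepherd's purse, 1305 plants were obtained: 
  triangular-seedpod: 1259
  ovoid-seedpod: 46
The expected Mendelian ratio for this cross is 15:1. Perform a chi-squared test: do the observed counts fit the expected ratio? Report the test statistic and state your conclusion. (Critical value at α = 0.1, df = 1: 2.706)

The 15:1 ratio has 16 parts, so with N = 1305 the expected counts are:
  triangular-seedpod: 1305 × 15/16 = 1223.4375
  ovoid-seedpod: 1305 × 1/16 = 81.5625
χ² = Σ (O − E)² / E
  triangular-seedpod: (1259 − 1223.4375)² / 1223.4375 = 1.0337
  ovoid-seedpod: (46 − 81.5625)² / 81.5625 = 15.5058
χ² = 1.0337 + 15.5058 = 16.5395 ≈ 16.540
Degrees of freedom = 2 − 1 = 1; critical value at α = 0.1 is 2.706.
Since 16.540 > 2.706, we reject the null hypothesis — the data do not fit the 15:1 ratio.

16.540; not consistent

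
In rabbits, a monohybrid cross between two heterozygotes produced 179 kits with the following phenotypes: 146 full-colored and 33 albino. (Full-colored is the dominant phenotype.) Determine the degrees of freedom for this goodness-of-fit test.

For a monohybrid cross between heterozygotes with complete dominance, the expected phenotypic ratio is 3:1.
A goodness-of-fit test with 2 phenotype classes has df = 2 − 1 = 1.

1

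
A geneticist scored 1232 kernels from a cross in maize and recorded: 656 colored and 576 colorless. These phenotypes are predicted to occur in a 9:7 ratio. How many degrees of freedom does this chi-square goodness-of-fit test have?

1

A goodness-of-fit test with 2 phenotype classes has df = 2 − 1 = 1.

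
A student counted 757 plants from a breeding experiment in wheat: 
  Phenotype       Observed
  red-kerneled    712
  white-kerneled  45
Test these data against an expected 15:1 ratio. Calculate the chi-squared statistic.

0.121

Under the 15:1 hypothesis (Σ ratio = 16, N = 757):
  red-kerneled: 757 × 15/16 = 709.6875
  white-kerneled: 757 × 1/16 = 47.3125
χ² = Σ (O − E)² / E
  red-kerneled: (712 − 709.6875)² / 709.6875 = 0.0075
  white-kerneled: (45 − 47.3125)² / 47.3125 = 0.1130
χ² = 0.0075 + 0.1130 = 0.1205 ≈ 0.121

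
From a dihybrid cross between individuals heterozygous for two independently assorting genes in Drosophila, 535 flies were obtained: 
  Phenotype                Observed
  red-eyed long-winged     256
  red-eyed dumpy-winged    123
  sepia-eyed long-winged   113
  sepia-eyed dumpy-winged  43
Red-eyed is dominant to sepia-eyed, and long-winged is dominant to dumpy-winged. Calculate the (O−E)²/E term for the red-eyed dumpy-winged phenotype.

A dihybrid F₂ with independent assortment and complete dominance at both loci gives a 9:3:3:1 phenotypic ratio.
The 9:3:3:1 ratio has 16 parts, so with N = 535 the expected counts are:
  red-eyed long-winged: 535 × 9/16 = 300.9375
  red-eyed dumpy-winged: 535 × 3/16 = 100.3125
  sepia-eyed long-winged: 535 × 3/16 = 100.3125
  sepia-eyed dumpy-winged: 535 × 1/16 = 33.4375
Contribution of red-eyed dumpy-winged: (123 − 100.3125)² / 100.3125 = 5.1312

5.131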